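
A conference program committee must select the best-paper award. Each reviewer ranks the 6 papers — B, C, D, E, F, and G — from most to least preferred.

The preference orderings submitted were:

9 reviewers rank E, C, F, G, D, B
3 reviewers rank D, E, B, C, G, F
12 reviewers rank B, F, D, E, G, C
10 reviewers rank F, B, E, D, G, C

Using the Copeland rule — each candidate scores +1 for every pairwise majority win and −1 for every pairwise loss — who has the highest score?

Pairwise results:
  B vs C: B wins 25–9.
  B vs D: B wins 22–12.
  B vs E: B wins 22–12.
  B vs F: F wins 19–15.
  B vs G: B wins 25–9.
  C vs D: D wins 25–9.
  C vs E: E wins 34–0.
  C vs F: F wins 22–12.
  C vs G: G wins 22–12.
  D vs E: E wins 19–15.
  D vs F: F wins 31–3.
  D vs G: D wins 25–9.
  E vs F: F wins 22–12.
  E vs G: E wins 34–0.
  F vs G: F wins 31–3.
Copeland scores (wins − losses):
  B: 4 − 1 = 3
  C: 0 − 5 = -5
  D: 2 − 3 = -1
  E: 3 − 2 = 1
  F: 5 − 0 = 5
  G: 1 − 4 = -3
F has the best Copeland score.

F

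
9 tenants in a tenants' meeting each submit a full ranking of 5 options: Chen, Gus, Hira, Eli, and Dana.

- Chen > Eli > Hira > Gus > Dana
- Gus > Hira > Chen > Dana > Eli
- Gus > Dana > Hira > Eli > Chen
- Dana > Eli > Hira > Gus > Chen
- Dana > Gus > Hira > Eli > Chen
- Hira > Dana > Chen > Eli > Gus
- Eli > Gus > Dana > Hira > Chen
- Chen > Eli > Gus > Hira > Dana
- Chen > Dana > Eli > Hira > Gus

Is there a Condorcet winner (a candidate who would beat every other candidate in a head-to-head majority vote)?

Head-to-head results (9 voters total):
Chen vs Gus: Gus wins 5–4.
Chen vs Hira: Hira wins 6–3.
Chen vs Eli: Chen wins 5–4.
Chen vs Dana: Dana wins 5–4.
Gus vs Hira: Gus wins 5–4.
Gus vs Eli: Eli wins 6–3.
Gus vs Dana: Gus wins 5–4.
Hira vs Eli: Eli wins 5–4.
Hira vs Dana: Dana wins 5–4.
Eli vs Dana: Dana wins 6–3.
No candidate beats all others: Chen beats Eli beats Gus beats Chen, a majority cycle.

No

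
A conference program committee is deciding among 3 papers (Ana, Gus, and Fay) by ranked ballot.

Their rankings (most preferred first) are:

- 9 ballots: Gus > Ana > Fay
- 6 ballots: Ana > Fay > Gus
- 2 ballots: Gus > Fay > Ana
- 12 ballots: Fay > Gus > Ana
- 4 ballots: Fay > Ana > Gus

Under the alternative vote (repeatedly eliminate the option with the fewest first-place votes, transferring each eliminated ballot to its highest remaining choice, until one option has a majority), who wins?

Fay

Round 1: Fay 16, Gus 11, Ana 6. Ana has the fewest and is eliminated.
Round 2: Fay 22, Gus 11. Fay has a majority.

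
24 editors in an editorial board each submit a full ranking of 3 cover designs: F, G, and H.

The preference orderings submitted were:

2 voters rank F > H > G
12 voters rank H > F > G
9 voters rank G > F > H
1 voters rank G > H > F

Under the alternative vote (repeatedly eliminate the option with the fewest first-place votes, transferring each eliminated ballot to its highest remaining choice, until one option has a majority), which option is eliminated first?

Round 1: H 12, G 10, F 2. F has the fewest and is eliminated.
Round 2: H 14, G 10. H has a majority.

F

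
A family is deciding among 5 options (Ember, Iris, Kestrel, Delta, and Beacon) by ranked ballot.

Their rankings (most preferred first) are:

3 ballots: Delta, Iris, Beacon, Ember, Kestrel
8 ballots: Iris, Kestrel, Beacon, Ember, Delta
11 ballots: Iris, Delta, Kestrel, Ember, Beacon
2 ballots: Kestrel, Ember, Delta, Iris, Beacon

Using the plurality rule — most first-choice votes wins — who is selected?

Iris

First-place vote totals:
  Ember: 0
  Iris: 19
  Kestrel: 2
  Delta: 3
  Beacon: 0
Iris has the most first-place votes.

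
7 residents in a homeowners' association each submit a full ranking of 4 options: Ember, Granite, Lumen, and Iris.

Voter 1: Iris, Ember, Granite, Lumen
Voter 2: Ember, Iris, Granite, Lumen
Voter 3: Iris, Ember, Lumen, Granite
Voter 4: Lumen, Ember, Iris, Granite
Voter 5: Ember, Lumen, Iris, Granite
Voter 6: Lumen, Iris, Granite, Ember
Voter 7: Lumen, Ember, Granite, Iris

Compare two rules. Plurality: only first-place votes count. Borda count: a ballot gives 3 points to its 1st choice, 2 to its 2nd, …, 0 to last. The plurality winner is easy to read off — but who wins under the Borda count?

Plurality first-place counts: Ember 2, Granite 0, Lumen 3, Iris 2 → Lumen.
Borda totals: Ember 14, Granite 4, Lumen 12, Iris 12 → Ember.

Ember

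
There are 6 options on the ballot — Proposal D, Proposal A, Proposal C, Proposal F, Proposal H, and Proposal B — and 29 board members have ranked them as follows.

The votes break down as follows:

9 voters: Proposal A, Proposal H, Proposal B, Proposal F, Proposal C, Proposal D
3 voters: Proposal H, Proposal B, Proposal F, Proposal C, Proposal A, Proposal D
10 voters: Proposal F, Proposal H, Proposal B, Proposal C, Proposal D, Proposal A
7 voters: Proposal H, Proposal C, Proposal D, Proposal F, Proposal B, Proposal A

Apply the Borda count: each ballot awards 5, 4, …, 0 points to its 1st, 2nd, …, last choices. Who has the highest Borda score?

Borda scores:
  Proposal D: 9·0 + 3·0 + 10·1 + 7·3 = 31
  Proposal A: 9·5 + 3·1 + 10·0 + 7·0 = 48
  Proposal C: 9·1 + 3·2 + 10·2 + 7·4 = 63
  Proposal F: 9·2 + 3·3 + 10·5 + 7·2 = 91
  Proposal H: 9·4 + 3·5 + 10·4 + 7·5 = 126
  Proposal B: 9·3 + 3·4 + 10·3 + 7·1 = 76
Proposal H has the highest total.

Proposal H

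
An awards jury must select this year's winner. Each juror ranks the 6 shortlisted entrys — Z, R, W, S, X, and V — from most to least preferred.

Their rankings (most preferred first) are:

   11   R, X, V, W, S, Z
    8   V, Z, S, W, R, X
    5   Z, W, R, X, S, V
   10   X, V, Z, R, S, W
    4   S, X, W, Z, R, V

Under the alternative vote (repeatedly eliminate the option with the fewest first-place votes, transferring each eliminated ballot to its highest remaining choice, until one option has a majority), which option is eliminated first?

Round 1: R 11, X 10, V 8, Z 5, S 4, W 0. W has the fewest and is eliminated.
Round 2: R 11, X 10, V 8, Z 5, S 4. S has the fewest and is eliminated.
Round 3: X 14, R 11, V 8, Z 5. Z has the fewest and is eliminated.
Round 4: R 16, X 14, V 8. V has the fewest and is eliminated.
Round 5: R 24, X 14. R has a majority.

W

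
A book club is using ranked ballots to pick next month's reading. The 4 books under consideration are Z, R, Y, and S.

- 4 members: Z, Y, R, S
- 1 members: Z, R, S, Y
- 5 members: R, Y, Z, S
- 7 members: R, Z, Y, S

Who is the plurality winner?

R

First-place vote totals:
  Z: 5
  R: 12
  Y: 0
  S: 0
R has the most first-place votes.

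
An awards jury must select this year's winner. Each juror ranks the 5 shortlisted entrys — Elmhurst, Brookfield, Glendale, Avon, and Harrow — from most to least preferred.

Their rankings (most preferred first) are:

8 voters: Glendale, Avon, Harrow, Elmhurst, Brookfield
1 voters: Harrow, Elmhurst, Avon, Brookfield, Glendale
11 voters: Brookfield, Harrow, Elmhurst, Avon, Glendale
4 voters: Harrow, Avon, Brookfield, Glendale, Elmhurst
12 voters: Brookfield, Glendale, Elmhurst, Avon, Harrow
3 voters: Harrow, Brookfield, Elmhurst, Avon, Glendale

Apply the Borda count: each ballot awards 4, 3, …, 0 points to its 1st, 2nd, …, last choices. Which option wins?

Brookfield

Borda scores:
  Elmhurst: 8·1 + 3 + 11·2 + 4·0 + 12·2 + 3·2 = 63
  Brookfield: 8·0 + 1 + 11·4 + 4·2 + 12·4 + 3·3 = 110
  Glendale: 8·4 + 0 + 11·0 + 4·1 + 12·3 + 3·0 = 72
  Avon: 8·3 + 2 + 11·1 + 4·3 + 12·1 + 3·1 = 64
  Harrow: 8·2 + 4 + 11·3 + 4·4 + 12·0 + 3·4 = 81
Brookfield has the highest total.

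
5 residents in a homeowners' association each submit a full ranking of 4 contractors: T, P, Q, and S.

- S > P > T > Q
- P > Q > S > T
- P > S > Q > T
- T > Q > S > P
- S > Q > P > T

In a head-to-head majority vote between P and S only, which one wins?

Ballots ranking P above S: 2.
Ballots ranking S above P: 3.
S wins the head-to-head, 3–2.

S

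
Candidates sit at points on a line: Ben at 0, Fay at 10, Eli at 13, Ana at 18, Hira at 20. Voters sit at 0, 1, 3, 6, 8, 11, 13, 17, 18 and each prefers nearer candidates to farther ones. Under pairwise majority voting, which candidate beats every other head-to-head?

With single-peaked preferences on a line, the Condorcet winner is the candidate closest to the median voter.
The median voter (position 8) is closest to Fay at 10.
Check: Fay vs Hira — voters closer to Fay: 7 of 9.

Fay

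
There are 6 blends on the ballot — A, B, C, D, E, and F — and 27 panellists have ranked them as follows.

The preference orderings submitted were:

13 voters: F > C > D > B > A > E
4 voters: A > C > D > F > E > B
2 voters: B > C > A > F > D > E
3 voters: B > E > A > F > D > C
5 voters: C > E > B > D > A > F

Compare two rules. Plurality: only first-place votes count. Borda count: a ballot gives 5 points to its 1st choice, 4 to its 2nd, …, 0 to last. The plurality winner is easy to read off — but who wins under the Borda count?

C

Plurality first-place counts: A 4, B 5, C 5, D 0, E 0, F 13 → F.
Borda totals: A 53, B 66, C 101, D 66, E 36, F 83 → C.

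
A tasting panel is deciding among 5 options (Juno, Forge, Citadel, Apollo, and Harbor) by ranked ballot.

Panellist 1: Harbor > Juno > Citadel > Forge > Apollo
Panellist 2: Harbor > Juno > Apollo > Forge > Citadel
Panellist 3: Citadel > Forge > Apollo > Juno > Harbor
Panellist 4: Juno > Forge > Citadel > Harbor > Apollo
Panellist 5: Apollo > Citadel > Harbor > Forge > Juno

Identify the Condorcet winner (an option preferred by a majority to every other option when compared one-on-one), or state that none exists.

Head-to-head results (5 voters total):
Juno vs Forge: Juno wins 3–2.
Juno vs Citadel: Juno wins 3–2.
Juno vs Apollo: Juno wins 3–2.
Juno vs Harbor: Harbor wins 3–2.
Forge vs Citadel: Citadel wins 3–2.
Forge vs Apollo: Forge wins 3–2.
Forge vs Harbor: Harbor wins 3–2.
Citadel vs Apollo: Citadel wins 3–2.
Citadel vs Harbor: Citadel wins 3–2.
Apollo vs Harbor: Harbor wins 3–2.
No candidate beats all others: Juno beats Citadel beats Harbor beats Juno, a majority cycle.

There is no Condorcet winner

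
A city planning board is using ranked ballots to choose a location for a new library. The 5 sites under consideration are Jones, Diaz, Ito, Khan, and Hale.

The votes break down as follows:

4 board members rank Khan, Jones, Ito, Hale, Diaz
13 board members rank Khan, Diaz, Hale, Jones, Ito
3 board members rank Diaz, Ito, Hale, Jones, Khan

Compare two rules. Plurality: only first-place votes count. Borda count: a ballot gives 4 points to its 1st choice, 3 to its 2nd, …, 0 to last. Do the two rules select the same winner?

Plurality first-place counts: Jones 0, Diaz 3, Ito 0, Khan 17, Hale 0 → Khan.
Borda totals: Jones 28, Diaz 51, Ito 17, Khan 68, Hale 36 → Khan.
The two rules agree on Khan.

Yes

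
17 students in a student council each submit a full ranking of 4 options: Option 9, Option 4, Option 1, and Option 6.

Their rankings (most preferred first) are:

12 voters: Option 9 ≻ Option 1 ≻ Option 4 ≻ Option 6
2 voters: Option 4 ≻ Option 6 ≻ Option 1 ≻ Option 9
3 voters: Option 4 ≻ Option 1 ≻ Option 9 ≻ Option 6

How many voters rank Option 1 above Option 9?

Ballots ranking Option 1 above Option 9: 2+3 = 5.
Ballots ranking Option 9 above Option 1: 12.
So 5 of 17 voters prefer Option 1 to Option 9.

5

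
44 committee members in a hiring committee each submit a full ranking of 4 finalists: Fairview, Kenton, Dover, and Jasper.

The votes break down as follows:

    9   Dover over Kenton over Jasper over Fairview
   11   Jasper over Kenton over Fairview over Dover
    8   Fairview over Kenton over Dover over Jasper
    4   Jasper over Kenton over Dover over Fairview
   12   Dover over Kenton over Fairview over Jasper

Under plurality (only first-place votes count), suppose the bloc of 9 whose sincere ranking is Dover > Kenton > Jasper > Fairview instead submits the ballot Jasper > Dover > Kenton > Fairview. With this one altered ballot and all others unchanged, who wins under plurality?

Jasper

First-place totals with the altered ballot: Fairview 8, Kenton 0, Dover 12, Jasper 24.
The switch changes the winner from Dover to Jasper.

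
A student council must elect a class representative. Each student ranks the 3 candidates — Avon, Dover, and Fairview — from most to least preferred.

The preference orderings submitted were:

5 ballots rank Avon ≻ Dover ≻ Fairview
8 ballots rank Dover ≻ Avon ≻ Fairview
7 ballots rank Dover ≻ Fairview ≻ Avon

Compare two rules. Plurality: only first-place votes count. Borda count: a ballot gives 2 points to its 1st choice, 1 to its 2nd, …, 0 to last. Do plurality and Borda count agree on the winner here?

Yes

Plurality first-place counts: Avon 5, Dover 15, Fairview 0 → Dover.
Borda totals: Avon 18, Dover 35, Fairview 7 → Dover.
The two rules agree on Dover.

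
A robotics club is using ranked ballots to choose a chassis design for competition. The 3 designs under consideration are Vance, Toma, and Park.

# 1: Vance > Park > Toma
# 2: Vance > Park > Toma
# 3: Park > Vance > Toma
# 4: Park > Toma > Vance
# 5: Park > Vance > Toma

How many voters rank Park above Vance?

3

Ballots ranking Park above Vance: 3.
Ballots ranking Vance above Park: 2.
So 3 of 5 voters prefer Park to Vance.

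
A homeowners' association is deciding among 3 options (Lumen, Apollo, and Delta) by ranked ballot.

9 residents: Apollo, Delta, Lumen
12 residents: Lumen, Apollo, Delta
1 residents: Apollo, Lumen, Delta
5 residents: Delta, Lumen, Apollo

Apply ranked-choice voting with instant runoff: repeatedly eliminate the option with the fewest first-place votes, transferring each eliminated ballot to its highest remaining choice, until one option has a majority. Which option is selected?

Lumen

Round 1: Lumen 12, Apollo 10, Delta 5. Delta has the fewest and is eliminated.
Round 2: Lumen 17, Apollo 10. Lumen has a majority.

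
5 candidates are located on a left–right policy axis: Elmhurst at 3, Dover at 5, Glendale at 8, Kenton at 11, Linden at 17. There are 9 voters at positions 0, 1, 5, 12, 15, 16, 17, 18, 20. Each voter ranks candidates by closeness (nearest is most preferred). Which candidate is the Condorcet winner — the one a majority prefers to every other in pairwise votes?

Linden

With single-peaked preferences on a line, the Condorcet winner is the candidate closest to the median voter.
The median voter (position 15) is closest to Linden at 17.
Check: Linden vs Elmhurst — voters closer to Linden: 6 of 9.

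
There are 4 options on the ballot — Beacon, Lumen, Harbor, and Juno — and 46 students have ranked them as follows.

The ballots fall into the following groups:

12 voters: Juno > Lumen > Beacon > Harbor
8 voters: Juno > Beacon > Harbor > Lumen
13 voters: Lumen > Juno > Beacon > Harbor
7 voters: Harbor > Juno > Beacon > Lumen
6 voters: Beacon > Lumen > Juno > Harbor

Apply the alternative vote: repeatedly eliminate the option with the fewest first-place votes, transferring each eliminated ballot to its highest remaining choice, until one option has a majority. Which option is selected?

Round 1: Juno 20, Lumen 13, Harbor 7, Beacon 6. Beacon has the fewest and is eliminated.
Round 2: Juno 20, Lumen 19, Harbor 7. Harbor has the fewest and is eliminated.
Round 3: Juno 27, Lumen 19. Juno has a majority.

Juno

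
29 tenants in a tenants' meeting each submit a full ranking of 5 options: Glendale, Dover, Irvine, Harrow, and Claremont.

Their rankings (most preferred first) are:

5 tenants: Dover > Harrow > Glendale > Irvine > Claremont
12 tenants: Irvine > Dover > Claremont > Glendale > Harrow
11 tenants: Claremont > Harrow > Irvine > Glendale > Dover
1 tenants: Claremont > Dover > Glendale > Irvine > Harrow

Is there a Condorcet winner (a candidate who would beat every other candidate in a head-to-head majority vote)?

Head-to-head results (29 voters total):
Glendale vs Dover: Dover wins 18–11.
Glendale vs Irvine: Irvine wins 23–6.
Glendale vs Harrow: Harrow wins 16–13.
Glendale vs Claremont: Claremont wins 24–5.
Dover vs Irvine: Irvine wins 23–6.
Dover vs Harrow: Dover wins 18–11.
Dover vs Claremont: Dover wins 17–12.
Irvine vs Harrow: Harrow wins 16–13.
Irvine vs Claremont: Irvine wins 17–12.
Harrow vs Claremont: Claremont wins 24–5.
No candidate beats all others: Dover beats Harrow beats Irvine beats Dover, a majority cycle.

No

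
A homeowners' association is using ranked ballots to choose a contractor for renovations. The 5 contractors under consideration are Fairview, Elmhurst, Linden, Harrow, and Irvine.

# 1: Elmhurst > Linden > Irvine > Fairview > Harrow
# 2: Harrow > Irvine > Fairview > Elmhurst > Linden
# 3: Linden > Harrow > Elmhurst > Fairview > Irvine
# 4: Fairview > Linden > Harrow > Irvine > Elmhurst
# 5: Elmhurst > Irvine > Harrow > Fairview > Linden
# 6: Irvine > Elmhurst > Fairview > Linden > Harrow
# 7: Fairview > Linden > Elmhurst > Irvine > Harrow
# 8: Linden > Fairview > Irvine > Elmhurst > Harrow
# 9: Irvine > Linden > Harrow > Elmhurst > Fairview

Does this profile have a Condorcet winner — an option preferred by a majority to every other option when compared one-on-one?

No

Head-to-head results (9 voters total):
Fairview vs Elmhurst: Elmhurst wins 5–4.
Fairview vs Linden: Fairview wins 5–4.
Fairview vs Harrow: Fairview wins 5–4.
Fairview vs Irvine: Irvine wins 5–4.
Elmhurst vs Linden: Linden wins 5–4.
Elmhurst vs Harrow: Elmhurst wins 5–4.
Elmhurst vs Irvine: Irvine wins 5–4.
Linden vs Harrow: Linden wins 7–2.
Linden vs Irvine: Linden wins 5–4.
Harrow vs Irvine: Irvine wins 6–3.
No candidate beats all others: Fairview beats Linden beats Elmhurst beats Fairview, a majority cycle.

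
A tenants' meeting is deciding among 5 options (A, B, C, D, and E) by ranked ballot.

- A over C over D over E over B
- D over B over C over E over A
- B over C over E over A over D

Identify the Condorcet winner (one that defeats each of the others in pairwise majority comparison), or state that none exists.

Head-to-head results (3 voters total):
A vs B: B wins 2–1.
A vs C: C wins 2–1.
A vs D: A wins 2–1.
A vs E: E wins 2–1.
B vs C: B wins 2–1.
B vs D: D wins 2–1.
B vs E: B wins 2–1.
C vs D: C wins 2–1.
C vs E: C wins 3–0.
D vs E: D wins 2–1.
No candidate beats all others: A beats D beats B beats A, a majority cycle.

None — there is no Condorcet winner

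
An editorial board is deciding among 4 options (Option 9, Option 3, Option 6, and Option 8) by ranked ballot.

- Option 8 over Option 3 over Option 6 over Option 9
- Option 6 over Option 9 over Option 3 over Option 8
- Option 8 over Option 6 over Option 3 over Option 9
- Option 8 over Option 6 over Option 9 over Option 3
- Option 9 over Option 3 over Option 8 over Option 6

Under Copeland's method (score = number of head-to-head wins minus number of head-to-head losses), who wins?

Pairwise results:
  Option 9 vs Option 3: Option 9 wins 3–2.
  Option 9 vs Option 6: Option 6 wins 4–1.
  Option 9 vs Option 8: Option 8 wins 3–2.
  Option 3 vs Option 6: Option 6 wins 3–2.
  Option 3 vs Option 8: Option 8 wins 3–2.
  Option 6 vs Option 8: Option 8 wins 4–1.
Copeland scores (wins − losses):
  Option 9: 1 − 2 = -1
  Option 3: 0 − 3 = -3
  Option 6: 2 − 1 = 1
  Option 8: 3 − 0 = 3
Option 8 has the best Copeland score.

Option 8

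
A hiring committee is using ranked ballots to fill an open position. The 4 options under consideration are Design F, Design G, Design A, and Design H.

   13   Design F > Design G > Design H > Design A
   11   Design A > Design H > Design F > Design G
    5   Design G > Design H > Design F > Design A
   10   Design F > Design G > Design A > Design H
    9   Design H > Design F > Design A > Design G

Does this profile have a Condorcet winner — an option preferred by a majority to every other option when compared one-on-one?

No

Head-to-head results (48 voters total):
Design F vs Design G: Design F wins 43–5.
Design F vs Design A: Design F wins 37–11.
Design F vs Design H: Design H wins 25–23.
Design G vs Design A: Design G wins 28–20.
Design G vs Design H: Design G wins 28–20.
Design A vs Design H: Design H wins 27–21.
No candidate beats all others: Design F beats Design G beats Design H beats Design F, a majority cycle.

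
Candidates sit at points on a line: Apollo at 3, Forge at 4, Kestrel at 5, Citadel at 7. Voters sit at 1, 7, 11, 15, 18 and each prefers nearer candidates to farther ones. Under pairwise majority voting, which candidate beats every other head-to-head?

With single-peaked preferences on a line, the Condorcet winner is the candidate closest to the median voter.
The median voter (position 11) is closest to Citadel at 7.
Check: Citadel vs Kestrel — voters closer to Citadel: 4 of 5.

Citadel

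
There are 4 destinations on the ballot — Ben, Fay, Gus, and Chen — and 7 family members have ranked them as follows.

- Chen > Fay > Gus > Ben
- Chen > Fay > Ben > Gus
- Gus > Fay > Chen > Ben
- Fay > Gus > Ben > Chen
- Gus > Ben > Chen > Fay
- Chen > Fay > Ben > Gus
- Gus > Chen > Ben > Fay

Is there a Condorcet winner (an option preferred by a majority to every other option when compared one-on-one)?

No

Head-to-head results (7 voters total):
Ben vs Fay: Fay wins 5–2.
Ben vs Gus: Gus wins 5–2.
Ben vs Chen: Chen wins 5–2.
Fay vs Gus: Fay wins 4–3.
Fay vs Chen: Chen wins 5–2.
Gus vs Chen: Gus wins 4–3.
No candidate beats all others: Fay beats Gus beats Chen beats Fay, a majority cycle.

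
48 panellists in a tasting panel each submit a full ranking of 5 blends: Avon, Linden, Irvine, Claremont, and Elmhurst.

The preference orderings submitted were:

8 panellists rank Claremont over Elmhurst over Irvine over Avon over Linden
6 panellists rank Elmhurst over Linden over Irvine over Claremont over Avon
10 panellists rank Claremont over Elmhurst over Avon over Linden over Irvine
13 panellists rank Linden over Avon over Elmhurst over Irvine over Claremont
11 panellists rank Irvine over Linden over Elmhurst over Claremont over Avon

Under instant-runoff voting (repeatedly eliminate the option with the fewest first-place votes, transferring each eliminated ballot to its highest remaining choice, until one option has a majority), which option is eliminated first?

Avon

Round 1: Claremont 18, Linden 13, Irvine 11, Elmhurst 6, Avon 0. Avon has the fewest and is eliminated.
Round 2: Claremont 18, Linden 13, Irvine 11, Elmhurst 6. Elmhurst has the fewest and is eliminated.
Round 3: Linden 19, Claremont 18, Irvine 11. Irvine has the fewest and is eliminated.
Round 4: Linden 30, Claremont 18. Linden has a majority.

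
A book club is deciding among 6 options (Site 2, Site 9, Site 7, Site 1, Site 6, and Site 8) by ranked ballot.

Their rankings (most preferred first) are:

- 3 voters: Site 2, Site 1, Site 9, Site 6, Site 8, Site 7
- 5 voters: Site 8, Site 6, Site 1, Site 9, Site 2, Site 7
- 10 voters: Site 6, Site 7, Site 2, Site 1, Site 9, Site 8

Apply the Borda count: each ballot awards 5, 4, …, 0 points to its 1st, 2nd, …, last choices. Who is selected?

Borda scores:
  Site 2: 3·5 + 5·1 + 10·3 = 50
  Site 9: 3·3 + 5·2 + 10·1 = 29
  Site 7: 3·0 + 5·0 + 10·4 = 40
  Site 1: 3·4 + 5·3 + 10·2 = 47
  Site 6: 3·2 + 5·4 + 10·5 = 76
  Site 8: 3·1 + 5·5 + 10·0 = 28
Site 6 has the highest total.

Site 6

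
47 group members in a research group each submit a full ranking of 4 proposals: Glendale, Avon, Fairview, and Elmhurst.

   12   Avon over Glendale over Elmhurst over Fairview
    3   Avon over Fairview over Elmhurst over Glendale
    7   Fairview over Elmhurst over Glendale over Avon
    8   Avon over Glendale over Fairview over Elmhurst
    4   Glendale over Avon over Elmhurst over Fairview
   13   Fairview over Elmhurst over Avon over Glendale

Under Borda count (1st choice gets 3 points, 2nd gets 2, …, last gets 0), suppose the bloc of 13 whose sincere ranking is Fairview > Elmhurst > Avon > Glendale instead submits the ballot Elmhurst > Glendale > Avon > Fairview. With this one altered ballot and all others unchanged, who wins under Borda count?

Borda totals with the altered ballot: Glendale 85, Avon 90, Fairview 35, Elmhurst 72.
The winner is unchanged: still Avon.

Avon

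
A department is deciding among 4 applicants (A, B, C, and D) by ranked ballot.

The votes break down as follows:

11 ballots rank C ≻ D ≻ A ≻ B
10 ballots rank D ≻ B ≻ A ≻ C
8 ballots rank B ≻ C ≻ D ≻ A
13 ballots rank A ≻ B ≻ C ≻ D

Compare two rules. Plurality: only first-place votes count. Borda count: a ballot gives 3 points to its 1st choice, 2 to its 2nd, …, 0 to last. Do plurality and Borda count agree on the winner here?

Plurality first-place counts: A 13, B 8, C 11, D 10 → A.
Borda totals: A 60, B 70, C 62, D 60 → B.
The two rules disagree: plurality picks A, Borda picks B.

No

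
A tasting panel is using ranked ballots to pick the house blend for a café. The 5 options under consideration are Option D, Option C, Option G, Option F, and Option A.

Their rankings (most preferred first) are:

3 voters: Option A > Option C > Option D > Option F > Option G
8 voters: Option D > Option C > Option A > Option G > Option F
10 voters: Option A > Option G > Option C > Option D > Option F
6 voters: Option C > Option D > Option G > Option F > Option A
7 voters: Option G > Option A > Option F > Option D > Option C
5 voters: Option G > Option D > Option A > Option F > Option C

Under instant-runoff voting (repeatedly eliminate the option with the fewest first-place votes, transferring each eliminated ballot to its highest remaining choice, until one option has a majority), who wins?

Round 1: Option A 13, Option G 12, Option D 8, Option C 6, Option F 0. Option F has the fewest and is eliminated.
Round 2: Option A 13, Option G 12, Option D 8, Option C 6. Option C has the fewest and is eliminated.
Round 3: Option D 14, Option A 13, Option G 12. Option G has the fewest and is eliminated.
Round 4: Option A 20, Option D 19. Option A has a majority.

Option A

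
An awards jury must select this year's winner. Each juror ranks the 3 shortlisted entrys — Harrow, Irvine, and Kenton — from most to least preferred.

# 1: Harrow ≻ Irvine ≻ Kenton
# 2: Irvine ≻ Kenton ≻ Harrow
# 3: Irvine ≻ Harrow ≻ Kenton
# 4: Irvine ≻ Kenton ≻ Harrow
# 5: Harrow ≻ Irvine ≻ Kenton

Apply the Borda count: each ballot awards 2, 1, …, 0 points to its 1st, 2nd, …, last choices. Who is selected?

Borda scores:
  Harrow: 2 + 0 + 1 + 0 + 2 = 5
  Irvine: 1 + 2 + 2 + 2 + 1 = 8
  Kenton: 0 + 1 + 0 + 1 + 0 = 2
Irvine has the highest total.

Irvine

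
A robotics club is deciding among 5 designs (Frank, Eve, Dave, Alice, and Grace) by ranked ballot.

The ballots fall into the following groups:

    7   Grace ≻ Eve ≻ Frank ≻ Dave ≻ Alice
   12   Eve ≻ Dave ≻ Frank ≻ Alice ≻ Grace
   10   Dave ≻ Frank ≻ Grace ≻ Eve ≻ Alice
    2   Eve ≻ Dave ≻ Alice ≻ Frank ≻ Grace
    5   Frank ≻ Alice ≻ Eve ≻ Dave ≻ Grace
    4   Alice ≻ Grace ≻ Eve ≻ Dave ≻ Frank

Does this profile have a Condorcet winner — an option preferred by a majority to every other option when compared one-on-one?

Head-to-head results (40 voters total):
Frank vs Eve: Eve wins 25–15.
Frank vs Dave: Dave wins 28–12.
Frank vs Alice: Frank wins 34–6.
Frank vs Grace: Frank wins 29–11.
Eve vs Dave: Eve wins 30–10.
Eve vs Alice: Eve wins 31–9.
Eve vs Grace: Grace wins 21–19.
Dave vs Alice: Dave wins 31–9.
Dave vs Grace: Dave wins 29–11.
Alice vs Grace: Alice wins 23–17.
No candidate beats all others: Frank beats Grace beats Eve beats Frank, a majority cycle.

No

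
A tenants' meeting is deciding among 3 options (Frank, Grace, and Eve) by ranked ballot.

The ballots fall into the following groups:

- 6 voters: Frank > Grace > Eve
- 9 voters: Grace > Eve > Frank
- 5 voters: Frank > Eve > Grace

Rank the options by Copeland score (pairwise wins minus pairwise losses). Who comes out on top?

Frank

Pairwise results:
  Frank vs Grace: Frank wins 11–9.
  Frank vs Eve: Frank wins 11–9.
  Grace vs Eve: Grace wins 15–5.
Copeland scores (wins − losses):
  Frank: 2 − 0 = 2
  Grace: 1 − 1 = 0
  Eve: 0 − 2 = -2
Frank has the best Copeland score.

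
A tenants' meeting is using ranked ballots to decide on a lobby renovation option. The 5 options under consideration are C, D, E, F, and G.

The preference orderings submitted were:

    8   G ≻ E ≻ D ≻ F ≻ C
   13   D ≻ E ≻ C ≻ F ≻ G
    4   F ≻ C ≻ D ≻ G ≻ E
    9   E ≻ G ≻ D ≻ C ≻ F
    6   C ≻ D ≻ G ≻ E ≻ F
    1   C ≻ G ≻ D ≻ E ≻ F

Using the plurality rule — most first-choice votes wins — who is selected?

D

First-place vote totals:
  C: 7
  D: 13
  E: 9
  F: 4
  G: 8
D has the most first-place votes.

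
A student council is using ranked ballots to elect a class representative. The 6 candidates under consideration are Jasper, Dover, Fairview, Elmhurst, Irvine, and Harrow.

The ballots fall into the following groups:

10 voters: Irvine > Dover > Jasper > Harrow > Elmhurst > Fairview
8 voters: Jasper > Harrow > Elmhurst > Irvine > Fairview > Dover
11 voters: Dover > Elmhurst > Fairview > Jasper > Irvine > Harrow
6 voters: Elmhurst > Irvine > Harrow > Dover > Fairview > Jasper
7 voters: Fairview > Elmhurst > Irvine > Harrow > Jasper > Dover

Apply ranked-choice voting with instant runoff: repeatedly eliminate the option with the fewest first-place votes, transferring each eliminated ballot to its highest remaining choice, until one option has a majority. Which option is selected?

Irvine

Round 1: Dover 11, Irvine 10, Jasper 8, Fairview 7, Elmhurst 6, Harrow 0. Harrow has the fewest and is eliminated.
Round 2: Dover 11, Irvine 10, Jasper 8, Fairview 7, Elmhurst 6. Elmhurst has the fewest and is eliminated.
Round 3: Irvine 16, Dover 11, Jasper 8, Fairview 7. Fairview has the fewest and is eliminated.
Round 4: Irvine 23, Dover 11, Jasper 8. Irvine has a majority.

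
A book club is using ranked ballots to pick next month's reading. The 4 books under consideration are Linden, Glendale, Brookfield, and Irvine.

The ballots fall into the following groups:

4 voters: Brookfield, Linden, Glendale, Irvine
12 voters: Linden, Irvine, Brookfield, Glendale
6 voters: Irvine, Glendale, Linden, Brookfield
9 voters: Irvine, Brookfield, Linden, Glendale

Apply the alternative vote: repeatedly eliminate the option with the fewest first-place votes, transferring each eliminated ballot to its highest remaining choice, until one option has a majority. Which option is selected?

Linden

Round 1: Irvine 15, Linden 12, Brookfield 4, Glendale 0. Glendale has the fewest and is eliminated.
Round 2: Irvine 15, Linden 12, Brookfield 4. Brookfield has the fewest and is eliminated.
Round 3: Linden 16, Irvine 15. Linden has a majority.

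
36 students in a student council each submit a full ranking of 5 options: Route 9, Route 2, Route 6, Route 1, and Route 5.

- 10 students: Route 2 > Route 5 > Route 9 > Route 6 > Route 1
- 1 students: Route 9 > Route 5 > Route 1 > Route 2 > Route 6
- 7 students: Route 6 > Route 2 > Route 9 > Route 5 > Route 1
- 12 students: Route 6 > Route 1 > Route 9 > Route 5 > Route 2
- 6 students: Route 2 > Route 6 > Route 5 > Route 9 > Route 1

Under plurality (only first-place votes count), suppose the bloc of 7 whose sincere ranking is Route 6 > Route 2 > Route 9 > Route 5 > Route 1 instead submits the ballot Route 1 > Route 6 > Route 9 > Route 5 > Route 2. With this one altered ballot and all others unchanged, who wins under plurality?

First-place totals with the altered ballot: Route 9 1, Route 2 16, Route 6 12, Route 1 7, Route 5 0.
The switch changes the winner from Route 6 to Route 2.

Route 2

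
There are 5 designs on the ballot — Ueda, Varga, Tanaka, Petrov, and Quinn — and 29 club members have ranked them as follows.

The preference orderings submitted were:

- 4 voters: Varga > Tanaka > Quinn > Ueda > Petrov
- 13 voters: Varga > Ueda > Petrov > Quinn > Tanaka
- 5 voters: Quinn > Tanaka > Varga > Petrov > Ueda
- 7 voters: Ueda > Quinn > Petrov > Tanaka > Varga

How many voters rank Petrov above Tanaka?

Ballots ranking Petrov above Tanaka: 13+7 = 20.
Ballots ranking Tanaka above Petrov: 4+5 = 9.
So 20 of 29 voters prefer Petrov to Tanaka.

20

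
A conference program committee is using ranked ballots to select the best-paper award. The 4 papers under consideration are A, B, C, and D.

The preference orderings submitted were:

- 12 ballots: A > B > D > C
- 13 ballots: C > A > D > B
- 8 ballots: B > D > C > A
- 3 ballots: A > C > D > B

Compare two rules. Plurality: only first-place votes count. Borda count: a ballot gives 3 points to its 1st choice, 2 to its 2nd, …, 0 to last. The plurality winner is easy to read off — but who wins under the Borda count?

A

Plurality first-place counts: A 15, B 8, C 13, D 0 → A.
Borda totals: A 71, B 48, C 53, D 44 → A.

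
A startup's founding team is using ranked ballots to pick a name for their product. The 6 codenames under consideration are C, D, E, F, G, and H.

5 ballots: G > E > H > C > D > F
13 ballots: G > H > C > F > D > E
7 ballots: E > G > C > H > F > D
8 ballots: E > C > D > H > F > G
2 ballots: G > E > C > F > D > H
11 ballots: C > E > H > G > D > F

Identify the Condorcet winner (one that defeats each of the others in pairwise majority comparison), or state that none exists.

There is no Condorcet winner

Head-to-head results (46 voters total):
C vs D: C wins 46–0.
C vs E: C wins 24–22.
C vs F: C wins 46–0.
C vs G: G wins 27–19.
C vs H: C wins 28–18.
D vs E: E wins 33–13.
D vs F: D wins 24–22.
D vs G: G wins 38–8.
D vs H: H wins 36–10.
E vs F: E wins 33–13.
E vs G: E wins 26–20.
E vs H: E wins 33–13.
F vs G: G wins 38–8.
F vs H: H wins 44–2.
G vs H: G wins 27–19.
No candidate beats all others: C beats E beats G beats C, a majority cycle.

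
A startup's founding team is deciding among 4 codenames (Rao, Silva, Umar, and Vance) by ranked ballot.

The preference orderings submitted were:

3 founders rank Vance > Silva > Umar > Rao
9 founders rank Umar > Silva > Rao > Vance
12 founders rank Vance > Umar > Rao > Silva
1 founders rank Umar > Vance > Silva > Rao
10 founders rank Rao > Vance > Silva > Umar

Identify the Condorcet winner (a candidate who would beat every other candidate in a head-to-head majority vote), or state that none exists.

There is no Condorcet winner

Head-to-head results (35 voters total):
Rao vs Silva: Rao wins 22–13.
Rao vs Umar: Umar wins 25–10.
Rao vs Vance: Rao wins 19–16.
Silva vs Umar: Umar wins 22–13.
Silva vs Vance: Vance wins 26–9.
Umar vs Vance: Vance wins 25–10.
No candidate beats all others: Rao beats Vance beats Umar beats Rao, a majority cycle.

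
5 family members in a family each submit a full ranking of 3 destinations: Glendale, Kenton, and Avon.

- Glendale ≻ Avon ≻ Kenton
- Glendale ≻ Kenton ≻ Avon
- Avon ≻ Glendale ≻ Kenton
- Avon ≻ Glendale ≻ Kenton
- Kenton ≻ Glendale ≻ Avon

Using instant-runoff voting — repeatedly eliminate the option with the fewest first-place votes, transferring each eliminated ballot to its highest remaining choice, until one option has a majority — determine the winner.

Round 1: Glendale 2, Avon 2, Kenton 1. Kenton has the fewest and is eliminated.
Round 2: Glendale 3, Avon 2. Glendale has a majority.

Glendale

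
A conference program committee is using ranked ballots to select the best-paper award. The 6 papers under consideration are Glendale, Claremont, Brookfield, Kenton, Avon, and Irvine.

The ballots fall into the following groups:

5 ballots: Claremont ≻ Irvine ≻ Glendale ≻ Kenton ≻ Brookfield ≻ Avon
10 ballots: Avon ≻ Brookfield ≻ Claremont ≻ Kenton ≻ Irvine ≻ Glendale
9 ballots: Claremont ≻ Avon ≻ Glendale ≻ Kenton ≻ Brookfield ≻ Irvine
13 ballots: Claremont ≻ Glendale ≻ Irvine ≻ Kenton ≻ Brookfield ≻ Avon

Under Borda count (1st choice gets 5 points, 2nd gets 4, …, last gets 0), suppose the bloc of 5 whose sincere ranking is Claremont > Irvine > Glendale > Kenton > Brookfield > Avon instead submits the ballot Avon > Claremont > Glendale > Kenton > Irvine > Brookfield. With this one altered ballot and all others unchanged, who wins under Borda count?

Borda totals with the altered ballot: Glendale 94, Claremont 160, Brookfield 62, Kenton 74, Avon 111, Irvine 54.
The winner is unchanged: still Claremont.

Claremont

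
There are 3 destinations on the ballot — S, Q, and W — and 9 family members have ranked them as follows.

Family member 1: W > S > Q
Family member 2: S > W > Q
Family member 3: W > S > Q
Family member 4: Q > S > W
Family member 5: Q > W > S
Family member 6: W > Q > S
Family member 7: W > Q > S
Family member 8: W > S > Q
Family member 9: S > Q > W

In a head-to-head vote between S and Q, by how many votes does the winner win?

Ballots ranking S above Q: 5.
Ballots ranking Q above S: 4.
S wins 5–4, a margin of 1.

1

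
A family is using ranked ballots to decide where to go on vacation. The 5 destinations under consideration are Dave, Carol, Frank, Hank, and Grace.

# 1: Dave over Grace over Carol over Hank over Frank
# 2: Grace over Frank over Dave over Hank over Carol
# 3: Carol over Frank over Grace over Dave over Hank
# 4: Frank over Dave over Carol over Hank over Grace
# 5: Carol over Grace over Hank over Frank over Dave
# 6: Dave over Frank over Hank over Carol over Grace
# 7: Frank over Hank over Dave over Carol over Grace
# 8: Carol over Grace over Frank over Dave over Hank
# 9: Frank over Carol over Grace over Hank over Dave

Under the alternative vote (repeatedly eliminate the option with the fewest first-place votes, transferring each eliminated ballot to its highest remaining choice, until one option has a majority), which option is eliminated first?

Round 1: Carol 3, Frank 3, Dave 2, Grace 1, Hank 0. Hank has the fewest and is eliminated.
Round 2: Carol 3, Frank 3, Dave 2, Grace 1. Grace has the fewest and is eliminated.
Round 3: Frank 4, Carol 3, Dave 2. Dave has the fewest and is eliminated.
Round 4: Frank 5, Carol 4. Frank has a majority.

Hank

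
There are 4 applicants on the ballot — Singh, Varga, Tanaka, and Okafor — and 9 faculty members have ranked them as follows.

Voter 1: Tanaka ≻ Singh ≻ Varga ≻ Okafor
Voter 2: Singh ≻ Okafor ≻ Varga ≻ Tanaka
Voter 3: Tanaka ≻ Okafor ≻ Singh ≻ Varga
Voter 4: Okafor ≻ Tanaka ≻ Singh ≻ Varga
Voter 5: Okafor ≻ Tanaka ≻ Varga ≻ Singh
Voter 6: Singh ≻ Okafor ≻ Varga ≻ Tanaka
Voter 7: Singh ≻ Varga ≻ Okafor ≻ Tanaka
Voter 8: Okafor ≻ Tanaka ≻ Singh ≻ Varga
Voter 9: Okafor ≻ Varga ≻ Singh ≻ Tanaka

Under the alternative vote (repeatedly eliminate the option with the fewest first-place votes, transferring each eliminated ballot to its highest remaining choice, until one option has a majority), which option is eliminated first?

Varga

Round 1: Okafor 4, Singh 3, Tanaka 2, Varga 0. Varga has the fewest and is eliminated.
Round 2: Okafor 4, Singh 3, Tanaka 2. Tanaka has the fewest and is eliminated.
Round 3: Okafor 5, Singh 4. Okafor has a majority.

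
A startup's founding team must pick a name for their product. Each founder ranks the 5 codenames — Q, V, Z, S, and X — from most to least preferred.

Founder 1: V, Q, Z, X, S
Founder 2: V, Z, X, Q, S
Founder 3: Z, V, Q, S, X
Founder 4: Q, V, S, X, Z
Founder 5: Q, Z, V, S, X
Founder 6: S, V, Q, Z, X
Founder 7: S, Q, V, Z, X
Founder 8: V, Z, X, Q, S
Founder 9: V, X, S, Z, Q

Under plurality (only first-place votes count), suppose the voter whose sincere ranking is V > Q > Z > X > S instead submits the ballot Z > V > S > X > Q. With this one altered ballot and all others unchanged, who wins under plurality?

V

First-place totals with the altered ballot: Q 2, V 3, Z 2, S 2, X 0.
The winner is unchanged: still V.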